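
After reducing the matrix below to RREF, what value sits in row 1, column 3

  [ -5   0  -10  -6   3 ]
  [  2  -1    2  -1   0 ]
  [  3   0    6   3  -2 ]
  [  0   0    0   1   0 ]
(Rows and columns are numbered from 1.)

Multiply r1 by -1/5.
  [ 1   0  2  6/5  -3/5 ]
  [ 2  -1  2   -1     0 ]
  [ 3   0  6    3    -2 ]
  [ 0   0  0    1     0 ]
Subtract 2 times r1 from r2.
  [ 1   0   2    6/5  -3/5 ]
  [ 0  -1  -2  -17/5   6/5 ]
  [ 3   0   6      3    -2 ]
  [ 0   0   0      1     0 ]
Subtract 3 times r1 from r3.
  [ 1   0   2    6/5  -3/5 ]
  [ 0  -1  -2  -17/5   6/5 ]
  [ 0   0   0   -3/5  -1/5 ]
  [ 0   0   0      1     0 ]
Multiply r2 by -1.
  [ 1  0  2   6/5  -3/5 ]
  [ 0  1  2  17/5  -6/5 ]
  [ 0  0  0  -3/5  -1/5 ]
  [ 0  0  0     1     0 ]
Multiply r3 by -5/3.
  [ 1  0  2   6/5  -3/5 ]
  [ 0  1  2  17/5  -6/5 ]
  [ 0  0  0     1   1/3 ]
  [ 0  0  0     1     0 ]
Subtract r3 from r4.
  [ 1  0  2   6/5  -3/5 ]
  [ 0  1  2  17/5  -6/5 ]
  [ 0  0  0     1   1/3 ]
  [ 0  0  0     0  -1/3 ]
Multiply r4 by -3.
  [ 1  0  2   6/5  -3/5 ]
  [ 0  1  2  17/5  -6/5 ]
  [ 0  0  0     1   1/3 ]
  [ 0  0  0     0     1 ]
Subtract 1/3 times r4 from r3.
  [ 1  0  2   6/5  -3/5 ]
  [ 0  1  2  17/5  -6/5 ]
  [ 0  0  0     1     0 ]
  [ 0  0  0     0     1 ]
Add 6/5 times r4 to r2.
  [ 1  0  2   6/5  -3/5 ]
  [ 0  1  2  17/5     0 ]
  [ 0  0  0     1     0 ]
  [ 0  0  0     0     1 ]
Add 3/5 times r4 to r1.
  [ 1  0  2   6/5  0 ]
  [ 0  1  2  17/5  0 ]
  [ 0  0  0     1  0 ]
  [ 0  0  0     0  1 ]
Subtract 17/5 times r3 from r2.
  [ 1  0  2  6/5  0 ]
  [ 0  1  2    0  0 ]
  [ 0  0  0    1  0 ]
  [ 0  0  0    0  1 ]
Subtract 6/5 times r3 from r1.
  [ 1  0  2  0  0 ]
  [ 0  1  2  0  0 ]
  [ 0  0  0  1  0 ]
  [ 0  0  0  0  1 ]

2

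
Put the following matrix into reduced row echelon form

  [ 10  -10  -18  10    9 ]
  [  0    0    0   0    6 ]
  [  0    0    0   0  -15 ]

ρ1 ← 1/10·ρ1
ρ2 ← 1/6·ρ2
ρ3 ← ρ3 + 15·ρ2
ρ1 ← ρ1 − 9/10·ρ2

[[1, -1, -9/5, 1, 0], [0, 0, 0, 0, 1], [0, 0, 0, 0, 0]]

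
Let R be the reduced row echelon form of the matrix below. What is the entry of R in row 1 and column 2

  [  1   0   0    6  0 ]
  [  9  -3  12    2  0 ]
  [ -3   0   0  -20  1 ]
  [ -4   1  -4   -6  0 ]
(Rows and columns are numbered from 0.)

Subtract 9 times R1 from R2.
  [  1   0   0    6  0 ]
  [  0  -3  12  -52  0 ]
  [ -3   0   0  -20  1 ]
  [ -4   1  -4   -6  0 ]
Add 3 times R1 to R3.
  [  1   0   0    6  0 ]
  [  0  -3  12  -52  0 ]
  [  0   0   0   -2  1 ]
  [ -4   1  -4   -6  0 ]
Add 4 times R1 to R4.
  [ 1   0   0    6  0 ]
  [ 0  -3  12  -52  0 ]
  [ 0   0   0   -2  1 ]
  [ 0   1  -4   18  0 ]
Multiply R2 by -1/3.
  [ 1  0   0     6  0 ]
  [ 0  1  -4  52/3  0 ]
  [ 0  0   0    -2  1 ]
  [ 0  1  -4    18  0 ]
Subtract R2 from R4.
  [ 1  0   0     6  0 ]
  [ 0  1  -4  52/3  0 ]
  [ 0  0   0    -2  1 ]
  [ 0  0   0   2/3  0 ]
Multiply R3 by -1/2.
  [ 1  0   0     6     0 ]
  [ 0  1  -4  52/3     0 ]
  [ 0  0   0     1  -1/2 ]
  [ 0  0   0   2/3     0 ]
Subtract 2/3 times R3 from R4.
  [ 1  0   0     6     0 ]
  [ 0  1  -4  52/3     0 ]
  [ 0  0   0     1  -1/2 ]
  [ 0  0   0     0   1/3 ]
Multiply R4 by 3.
  [ 1  0   0     6     0 ]
  [ 0  1  -4  52/3     0 ]
  [ 0  0   0     1  -1/2 ]
  [ 0  0   0     0     1 ]
Add 1/2 times R4 to R3.
  [ 1  0   0     6  0 ]
  [ 0  1  -4  52/3  0 ]
  [ 0  0   0     1  0 ]
  [ 0  0   0     0  1 ]
Subtract 52/3 times R3 from R2.
  [ 1  0   0  6  0 ]
  [ 0  1  -4  0  0 ]
  [ 0  0   0  1  0 ]
  [ 0  0   0  0  1 ]
Subtract 6 times R3 from R1.
  [ 1  0   0  0  0 ]
  [ 0  1  -4  0  0 ]
  [ 0  0   0  1  0 ]
  [ 0  0   0  0  1 ]

-4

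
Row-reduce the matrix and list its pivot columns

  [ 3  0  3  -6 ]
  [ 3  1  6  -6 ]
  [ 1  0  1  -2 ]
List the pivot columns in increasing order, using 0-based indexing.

Multiply ρ1 by 1/3.
  [ 1  0  1  -2 ]
  [ 3  1  6  -6 ]
  [ 1  0  1  -2 ]
Subtract 3 times ρ1 from ρ2.
  [ 1  0  1  -2 ]
  [ 0  1  3   0 ]
  [ 1  0  1  -2 ]
Subtract ρ1 from ρ3.
  [ 1  0  1  -2 ]
  [ 0  1  3   0 ]
  [ 0  0  0   0 ]
Pivot columns are the columns containing a leading 1.

0, 1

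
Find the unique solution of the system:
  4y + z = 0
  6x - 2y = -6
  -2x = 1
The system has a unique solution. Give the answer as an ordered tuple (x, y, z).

Form the augmented matrix and row-reduce:
  [  0   4  1  |   0 ]
  [  6  -2  0  |  -6 ]
  [ -2   0  0  |   1 ]
r1 <-> r2
  [  6  -2  0  |  -6 ]
  [  0   4  1  |   0 ]
  [ -2   0  0  |   1 ]
r1 := 1/6·r1
  [  1  -1/3  0  |  -1 ]
  [  0     4  1  |   0 ]
  [ -2     0  0  |   1 ]
r3 := r3 + 2·r1
  [ 1  -1/3  0  |  -1 ]
  [ 0     4  1  |   0 ]
  [ 0  -2/3  0  |  -1 ]
r2 := 1/4·r2
  [ 1  -1/3    0  |  -1 ]
  [ 0     1  1/4  |   0 ]
  [ 0  -2/3    0  |  -1 ]
r3 := r3 + 2/3·r2
  [ 1  -1/3    0  |  -1 ]
  [ 0     1  1/4  |   0 ]
  [ 0     0  1/6  |  -1 ]
r3 := 6·r3
  [ 1  -1/3    0  |  -1 ]
  [ 0     1  1/4  |   0 ]
  [ 0     0    1  |  -6 ]
r2 := r2 − 1/4·r3
  [ 1  -1/3  0  |   -1 ]
  [ 0     1  0  |  3/2 ]
  [ 0     0  1  |   -6 ]
r1 := r1 + 1/3·r2
  [ 1  0  0  |  -1/2 ]
  [ 0  1  0  |   3/2 ]
  [ 0  0  1  |    -6 ]
Reading off the last column: x = -1/2, y = 3/2, z = -6.

(-1/2, 3/2, -6)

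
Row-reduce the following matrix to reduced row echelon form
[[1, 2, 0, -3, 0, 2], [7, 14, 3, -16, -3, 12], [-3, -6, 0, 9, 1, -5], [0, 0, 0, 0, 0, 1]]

r2 ← r2 − 7·r1
  [  1   2  0  -3   0   2 ]
  [  0   0  3   5  -3  -2 ]
  [ -3  -6  0   9   1  -5 ]
  [  0   0  0   0   0   1 ]
r3 ← r3 + 3·r1
  [ 1  2  0  -3   0   2 ]
  [ 0  0  3   5  -3  -2 ]
  [ 0  0  0   0   1   1 ]
  [ 0  0  0   0   0   1 ]
r2 ← 1/3·r2
  [ 1  2  0   -3   0     2 ]
  [ 0  0  1  5/3  -1  -2/3 ]
  [ 0  0  0    0   1     1 ]
  [ 0  0  0    0   0     1 ]
r3 ← r3 − r4
  [ 1  2  0   -3   0     2 ]
  [ 0  0  1  5/3  -1  -2/3 ]
  [ 0  0  0    0   1     0 ]
  [ 0  0  0    0   0     1 ]
r2 ← r2 + 2/3·r4
  [ 1  2  0   -3   0  2 ]
  [ 0  0  1  5/3  -1  0 ]
  [ 0  0  0    0   1  0 ]
  [ 0  0  0    0   0  1 ]
r1 ← r1 − 2·r4
  [ 1  2  0   -3   0  0 ]
  [ 0  0  1  5/3  -1  0 ]
  [ 0  0  0    0   1  0 ]
  [ 0  0  0    0   0  1 ]
r2 ← r2 + r3
  [ 1  2  0   -3  0  0 ]
  [ 0  0  1  5/3  0  0 ]
  [ 0  0  0    0  1  0 ]
  [ 0  0  0    0  0  1 ]

[[1, 2, 0, -3, 0, 0], [0, 0, 1, 5/3, 0, 0], [0, 0, 0, 0, 1, 0], [0, 0, 0, 0, 0, 1]]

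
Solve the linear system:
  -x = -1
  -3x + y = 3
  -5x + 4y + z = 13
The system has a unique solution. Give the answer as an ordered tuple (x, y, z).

(1, 6, -6)

Form the augmented matrix and row-reduce:
  [ -1  0  0  |  -1 ]
  [ -3  1  0  |   3 ]
  [ -5  4  1  |  13 ]
R1 → -1·R1
  [  1  0  0  |   1 ]
  [ -3  1  0  |   3 ]
  [ -5  4  1  |  13 ]
R2 → R2 + 3·R1
  [  1  0  0  |   1 ]
  [  0  1  0  |   6 ]
  [ -5  4  1  |  13 ]
R3 → R3 + 5·R1
  [ 1  0  0  |   1 ]
  [ 0  1  0  |   6 ]
  [ 0  4  1  |  18 ]
R3 → R3 − 4·R2
  [ 1  0  0  |   1 ]
  [ 0  1  0  |   6 ]
  [ 0  0  1  |  -6 ]
Reading off the last column: x = 1, y = 6, z = -6.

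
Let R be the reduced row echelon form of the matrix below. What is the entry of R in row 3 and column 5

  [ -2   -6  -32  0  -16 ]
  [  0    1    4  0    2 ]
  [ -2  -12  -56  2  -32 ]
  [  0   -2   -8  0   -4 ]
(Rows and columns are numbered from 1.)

R1 → -1/2·R1
R3 → R3 + 2·R1
R3 → R3 + 6·R2
R4 → R4 + 2·R2
R3 → 1/2·R3
R1 → R1 − 3·R2

-2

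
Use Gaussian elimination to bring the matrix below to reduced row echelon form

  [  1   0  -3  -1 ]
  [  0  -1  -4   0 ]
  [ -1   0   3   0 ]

ρ3 -> ρ3 + ρ1
  [ 1   0  -3  -1 ]
  [ 0  -1  -4   0 ]
  [ 0   0   0  -1 ]
ρ2 -> -1·ρ2
  [ 1  0  -3  -1 ]
  [ 0  1   4   0 ]
  [ 0  0   0  -1 ]
ρ3 -> -1·ρ3
  [ 1  0  -3  -1 ]
  [ 0  1   4   0 ]
  [ 0  0   0   1 ]
ρ1 -> ρ1 + ρ3
  [ 1  0  -3  0 ]
  [ 0  1   4  0 ]
  [ 0  0   0  1 ]

[[1, 0, -3, 0], [0, 1, 4, 0], [0, 0, 0, 1]]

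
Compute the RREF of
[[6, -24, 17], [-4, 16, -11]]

[[1, -4, 0], [0, 0, 1]]

R1 → 1/6·R1
  [  1  -4  17/6 ]
  [ -4  16   -11 ]
R2 → R2 + 4·R1
  [ 1  -4  17/6 ]
  [ 0   0   1/3 ]
R2 → 3·R2
  [ 1  -4  17/6 ]
  [ 0   0     1 ]
R1 → R1 − 17/6·R2
  [ 1  -4  0 ]
  [ 0   0  1 ]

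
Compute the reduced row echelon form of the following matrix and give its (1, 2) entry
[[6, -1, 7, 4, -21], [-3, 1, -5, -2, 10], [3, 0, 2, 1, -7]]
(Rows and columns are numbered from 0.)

-3

r1 → 1/6·r1
  [  1  -1/6  7/6  2/3  -7/2 ]
  [ -3     1   -5   -2    10 ]
  [  3     0    2    1    -7 ]
r2 → r2 + 3·r1
  [ 1  -1/6   7/6  2/3  -7/2 ]
  [ 0   1/2  -3/2    0  -1/2 ]
  [ 3     0     2    1    -7 ]
r3 → r3 − 3·r1
  [ 1  -1/6   7/6  2/3  -7/2 ]
  [ 0   1/2  -3/2    0  -1/2 ]
  [ 0   1/2  -3/2   -1   7/2 ]
r2 → 2·r2
  [ 1  -1/6   7/6  2/3  -7/2 ]
  [ 0     1    -3    0    -1 ]
  [ 0   1/2  -3/2   -1   7/2 ]
r3 → r3 − 1/2·r2
  [ 1  -1/6  7/6  2/3  -7/2 ]
  [ 0     1   -3    0    -1 ]
  [ 0     0    0   -1     4 ]
r3 → -1·r3
  [ 1  -1/6  7/6  2/3  -7/2 ]
  [ 0     1   -3    0    -1 ]
  [ 0     0    0    1    -4 ]
r1 → r1 − 2/3·r3
  [ 1  -1/6  7/6  0  -5/6 ]
  [ 0     1   -3  0    -1 ]
  [ 0     0    0  1    -4 ]
r1 → r1 + 1/6·r2
  [ 1  0  2/3  0  -1 ]
  [ 0  1   -3  0  -1 ]
  [ 0  0    0  1  -4 ]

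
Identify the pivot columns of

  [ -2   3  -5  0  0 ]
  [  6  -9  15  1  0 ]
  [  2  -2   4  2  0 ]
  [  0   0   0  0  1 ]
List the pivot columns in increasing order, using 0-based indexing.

ρ1 -> -1/2·ρ1
  [ 1  -3/2  5/2  0  0 ]
  [ 6    -9   15  1  0 ]
  [ 2    -2    4  2  0 ]
  [ 0     0    0  0  1 ]
ρ2 -> ρ2 − 6·ρ1
  [ 1  -3/2  5/2  0  0 ]
  [ 0     0    0  1  0 ]
  [ 2    -2    4  2  0 ]
  [ 0     0    0  0  1 ]
ρ3 -> ρ3 − 2·ρ1
  [ 1  -3/2  5/2  0  0 ]
  [ 0     0    0  1  0 ]
  [ 0     1   -1  2  0 ]
  [ 0     0    0  0  1 ]
ρ2 <=> ρ3
  [ 1  -3/2  5/2  0  0 ]
  [ 0     1   -1  2  0 ]
  [ 0     0    0  1  0 ]
  [ 0     0    0  0  1 ]
ρ2 -> ρ2 − 2·ρ3
  [ 1  -3/2  5/2  0  0 ]
  [ 0     1   -1  0  0 ]
  [ 0     0    0  1  0 ]
  [ 0     0    0  0  1 ]
ρ1 -> ρ1 + 3/2·ρ2
  [ 1  0   1  0  0 ]
  [ 0  1  -1  0  0 ]
  [ 0  0   0  1  0 ]
  [ 0  0   0  0  1 ]
Pivot columns are the columns containing a leading 1.

0, 1, 3, 4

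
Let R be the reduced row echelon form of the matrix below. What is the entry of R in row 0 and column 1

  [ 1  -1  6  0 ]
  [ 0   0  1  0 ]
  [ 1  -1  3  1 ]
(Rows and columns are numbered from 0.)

-1

Subtract r1 from r3.
  [ 1  -1   6  0 ]
  [ 0   0   1  0 ]
  [ 0   0  -3  1 ]
Add 3 times r2 to r3.
  [ 1  -1  6  0 ]
  [ 0   0  1  0 ]
  [ 0   0  0  1 ]
Subtract 6 times r2 from r1.
  [ 1  -1  0  0 ]
  [ 0   0  1  0 ]
  [ 0   0  0  1 ]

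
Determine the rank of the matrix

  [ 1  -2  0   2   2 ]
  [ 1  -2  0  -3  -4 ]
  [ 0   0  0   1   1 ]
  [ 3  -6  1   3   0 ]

rank = 4

R2 -> R2 − R1
  [ 1  -2  0   2   2 ]
  [ 0   0  0  -5  -6 ]
  [ 0   0  0   1   1 ]
  [ 3  -6  1   3   0 ]
R4 -> R4 − 3·R1
  [ 1  -2  0   2   2 ]
  [ 0   0  0  -5  -6 ]
  [ 0   0  0   1   1 ]
  [ 0   0  1  -3  -6 ]
R2 ↔ R4
  [ 1  -2  0   2   2 ]
  [ 0   0  1  -3  -6 ]
  [ 0   0  0   1   1 ]
  [ 0   0  0  -5  -6 ]
R4 -> R4 + 5·R3
  [ 1  -2  0   2   2 ]
  [ 0   0  1  -3  -6 ]
  [ 0   0  0   1   1 ]
  [ 0   0  0   0  -1 ]
R4 -> -1·R4
  [ 1  -2  0   2   2 ]
  [ 0   0  1  -3  -6 ]
  [ 0   0  0   1   1 ]
  [ 0   0  0   0   1 ]
R3 -> R3 − R4
  [ 1  -2  0   2   2 ]
  [ 0   0  1  -3  -6 ]
  [ 0   0  0   1   0 ]
  [ 0   0  0   0   1 ]
R2 -> R2 + 6·R4
  [ 1  -2  0   2  2 ]
  [ 0   0  1  -3  0 ]
  [ 0   0  0   1  0 ]
  [ 0   0  0   0  1 ]
R1 -> R1 − 2·R4
  [ 1  -2  0   2  0 ]
  [ 0   0  1  -3  0 ]
  [ 0   0  0   1  0 ]
  [ 0   0  0   0  1 ]
R2 -> R2 + 3·R3
  [ 1  -2  0  2  0 ]
  [ 0   0  1  0  0 ]
  [ 0   0  0  1  0 ]
  [ 0   0  0  0  1 ]
R1 -> R1 − 2·R3
  [ 1  -2  0  0  0 ]
  [ 0   0  1  0  0 ]
  [ 0   0  0  1  0 ]
  [ 0   0  0  0  1 ]
The reduced form has 4 nonzero rows.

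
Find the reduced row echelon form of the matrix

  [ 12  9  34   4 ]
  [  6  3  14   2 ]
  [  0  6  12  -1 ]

R1 := 1/12·R1
  [ 1  3/4  17/6  1/3 ]
  [ 6    3    14    2 ]
  [ 0    6    12   -1 ]
R2 := R2 − 6·R1
  [ 1   3/4  17/6  1/3 ]
  [ 0  -3/2    -3    0 ]
  [ 0     6    12   -1 ]
R2 := -2/3·R2
  [ 1  3/4  17/6  1/3 ]
  [ 0    1     2    0 ]
  [ 0    6    12   -1 ]
R3 := R3 − 6·R2
  [ 1  3/4  17/6  1/3 ]
  [ 0    1     2    0 ]
  [ 0    0     0   -1 ]
R3 := -1·R3
  [ 1  3/4  17/6  1/3 ]
  [ 0    1     2    0 ]
  [ 0    0     0    1 ]
R1 := R1 − 1/3·R3
  [ 1  3/4  17/6  0 ]
  [ 0    1     2  0 ]
  [ 0    0     0  1 ]
R1 := R1 − 3/4·R2
  [ 1  0  4/3  0 ]
  [ 0  1    2  0 ]
  [ 0  0    0  1 ]

[[1, 0, 4/3, 0], [0, 1, 2, 0], [0, 0, 0, 1]]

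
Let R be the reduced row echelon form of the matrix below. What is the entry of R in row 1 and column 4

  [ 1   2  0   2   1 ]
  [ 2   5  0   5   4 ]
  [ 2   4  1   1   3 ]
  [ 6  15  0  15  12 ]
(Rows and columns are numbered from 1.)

Subtract 2 times R1 from R2.
  [ 1   2  0   2   1 ]
  [ 0   1  0   1   2 ]
  [ 2   4  1   1   3 ]
  [ 6  15  0  15  12 ]
Subtract 2 times R1 from R3.
  [ 1   2  0   2   1 ]
  [ 0   1  0   1   2 ]
  [ 0   0  1  -3   1 ]
  [ 6  15  0  15  12 ]
Subtract 6 times R1 from R4.
  [ 1  2  0   2  1 ]
  [ 0  1  0   1  2 ]
  [ 0  0  1  -3  1 ]
  [ 0  3  0   3  6 ]
Subtract 3 times R2 from R4.
  [ 1  2  0   2  1 ]
  [ 0  1  0   1  2 ]
  [ 0  0  1  -3  1 ]
  [ 0  0  0   0  0 ]
Subtract 2 times R2 from R1.
  [ 1  0  0   0  -3 ]
  [ 0  1  0   1   2 ]
  [ 0  0  1  -3   1 ]
  [ 0  0  0   0   0 ]

0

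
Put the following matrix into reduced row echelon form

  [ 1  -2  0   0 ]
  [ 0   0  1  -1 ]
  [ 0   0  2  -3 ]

r3 -> r3 − 2·r2
  [ 1  -2  0   0 ]
  [ 0   0  1  -1 ]
  [ 0   0  0  -1 ]
r3 -> -1·r3
  [ 1  -2  0   0 ]
  [ 0   0  1  -1 ]
  [ 0   0  0   1 ]
r2 -> r2 + r3
  [ 1  -2  0  0 ]
  [ 0   0  1  0 ]
  [ 0   0  0  1 ]

[[1, -2, 0, 0], [0, 0, 1, 0], [0, 0, 0, 1]]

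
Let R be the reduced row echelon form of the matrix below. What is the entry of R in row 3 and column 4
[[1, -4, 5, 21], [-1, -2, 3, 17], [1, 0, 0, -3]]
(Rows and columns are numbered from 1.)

4

R2 := R2 + R1
  [ 1  -4  5  21 ]
  [ 0  -6  8  38 ]
  [ 1   0  0  -3 ]
R3 := R3 − R1
  [ 1  -4   5   21 ]
  [ 0  -6   8   38 ]
  [ 0   4  -5  -24 ]
R2 := -1/6·R2
  [ 1  -4     5     21 ]
  [ 0   1  -4/3  -19/3 ]
  [ 0   4    -5    -24 ]
R3 := R3 − 4·R2
  [ 1  -4     5     21 ]
  [ 0   1  -4/3  -19/3 ]
  [ 0   0   1/3    4/3 ]
R3 := 3·R3
  [ 1  -4     5     21 ]
  [ 0   1  -4/3  -19/3 ]
  [ 0   0     1      4 ]
R2 := R2 + 4/3·R3
  [ 1  -4  5  21 ]
  [ 0   1  0  -1 ]
  [ 0   0  1   4 ]
R1 := R1 − 5·R3
  [ 1  -4  0   1 ]
  [ 0   1  0  -1 ]
  [ 0   0  1   4 ]
R1 := R1 + 4·R2
  [ 1  0  0  -3 ]
  [ 0  1  0  -1 ]
  [ 0  0  1   4 ]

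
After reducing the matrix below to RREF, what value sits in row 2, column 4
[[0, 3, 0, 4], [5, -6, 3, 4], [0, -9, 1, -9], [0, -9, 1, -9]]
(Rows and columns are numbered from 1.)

4/3

Swap r1 and r2.
  [ 5  -6  3   4 ]
  [ 0   3  0   4 ]
  [ 0  -9  1  -9 ]
  [ 0  -9  1  -9 ]
Multiply r1 by 1/5.
  [ 1  -6/5  3/5  4/5 ]
  [ 0     3    0    4 ]
  [ 0    -9    1   -9 ]
  [ 0    -9    1   -9 ]
Multiply r2 by 1/3.
  [ 1  -6/5  3/5  4/5 ]
  [ 0     1    0  4/3 ]
  [ 0    -9    1   -9 ]
  [ 0    -9    1   -9 ]
Add 9 times r2 to r3.
  [ 1  -6/5  3/5  4/5 ]
  [ 0     1    0  4/3 ]
  [ 0     0    1    3 ]
  [ 0    -9    1   -9 ]
Add 9 times r2 to r4.
  [ 1  -6/5  3/5  4/5 ]
  [ 0     1    0  4/3 ]
  [ 0     0    1    3 ]
  [ 0     0    1    3 ]
Subtract r3 from r4.
  [ 1  -6/5  3/5  4/5 ]
  [ 0     1    0  4/3 ]
  [ 0     0    1    3 ]
  [ 0     0    0    0 ]
Subtract 3/5 times r3 from r1.
  [ 1  -6/5  0   -1 ]
  [ 0     1  0  4/3 ]
  [ 0     0  1    3 ]
  [ 0     0  0    0 ]
Add 6/5 times r2 to r1.
  [ 1  0  0  3/5 ]
  [ 0  1  0  4/3 ]
  [ 0  0  1    3 ]
  [ 0  0  0    0 ]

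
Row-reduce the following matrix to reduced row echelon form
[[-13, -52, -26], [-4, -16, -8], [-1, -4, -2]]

[[1, 4, 2], [0, 0, 0], [0, 0, 0]]

r1 -> -1/13·r1
  [  1    4   2 ]
  [ -4  -16  -8 ]
  [ -1   -4  -2 ]
r2 -> r2 + 4·r1
  [  1   4   2 ]
  [  0   0   0 ]
  [ -1  -4  -2 ]
r3 -> r3 + r1
  [ 1  4  2 ]
  [ 0  0  0 ]
  [ 0  0  0 ]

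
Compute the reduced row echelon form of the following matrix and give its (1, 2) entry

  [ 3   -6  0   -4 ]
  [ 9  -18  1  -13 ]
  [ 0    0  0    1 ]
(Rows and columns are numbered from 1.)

-2

Multiply R1 by 1/3.
Subtract 9 times R1 from R2.
Add R3 to R2.
Add 4/3 times R3 to R1.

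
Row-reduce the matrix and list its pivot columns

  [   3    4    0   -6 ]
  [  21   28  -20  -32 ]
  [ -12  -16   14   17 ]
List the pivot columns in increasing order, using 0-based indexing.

0, 2

R1 ← 1/3·R1
R2 ← R2 − 21·R1
R3 ← R3 + 12·R1
R2 ← -1/20·R2
R3 ← R3 − 14·R2
Pivot columns are the columns containing a leading 1.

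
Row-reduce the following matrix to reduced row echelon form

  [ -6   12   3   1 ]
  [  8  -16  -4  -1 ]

[[1, -2, -1/2, 0], [0, 0, 0, 1]]

r1 → -1/6·r1
r2 → r2 − 8·r1
r2 → 3·r2
r1 → r1 + 1/6·r2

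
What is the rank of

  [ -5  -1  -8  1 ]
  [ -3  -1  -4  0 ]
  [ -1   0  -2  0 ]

ρ1 -> -1/5·ρ1
  [  1  1/5  8/5  -1/5 ]
  [ -3   -1   -4     0 ]
  [ -1    0   -2     0 ]
ρ2 -> ρ2 + 3·ρ1
  [  1   1/5  8/5  -1/5 ]
  [  0  -2/5  4/5  -3/5 ]
  [ -1     0   -2     0 ]
ρ3 -> ρ3 + ρ1
  [ 1   1/5   8/5  -1/5 ]
  [ 0  -2/5   4/5  -3/5 ]
  [ 0   1/5  -2/5  -1/5 ]
ρ2 -> -5/2·ρ2
  [ 1  1/5   8/5  -1/5 ]
  [ 0    1    -2   3/2 ]
  [ 0  1/5  -2/5  -1/5 ]
ρ3 -> ρ3 − 1/5·ρ2
  [ 1  1/5  8/5  -1/5 ]
  [ 0    1   -2   3/2 ]
  [ 0    0    0  -1/2 ]
ρ3 -> -2·ρ3
  [ 1  1/5  8/5  -1/5 ]
  [ 0    1   -2   3/2 ]
  [ 0    0    0     1 ]
ρ2 -> ρ2 − 3/2·ρ3
  [ 1  1/5  8/5  -1/5 ]
  [ 0    1   -2     0 ]
  [ 0    0    0     1 ]
ρ1 -> ρ1 + 1/5·ρ3
  [ 1  1/5  8/5  0 ]
  [ 0    1   -2  0 ]
  [ 0    0    0  1 ]
ρ1 -> ρ1 − 1/5·ρ2
  [ 1  0   2  0 ]
  [ 0  1  -2  0 ]
  [ 0  0   0  1 ]
The reduced form has 3 nonzero rows.

rank = 3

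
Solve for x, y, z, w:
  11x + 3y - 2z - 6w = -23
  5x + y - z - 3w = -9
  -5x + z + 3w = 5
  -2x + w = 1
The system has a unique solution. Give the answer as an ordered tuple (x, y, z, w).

(-1, -4, 3, -1)

Form the augmented matrix and row-reduce:
  [ 11  3  -2  -6  |  -23 ]
  [  5  1  -1  -3  |   -9 ]
  [ -5  0   1   3  |    5 ]
  [ -2  0   0   1  |    1 ]
R1 → 1/11·R1
  [  1  3/11  -2/11  -6/11  |  -23/11 ]
  [  5     1     -1     -3  |      -9 ]
  [ -5     0      1      3  |       5 ]
  [ -2     0      0      1  |       1 ]
R2 → R2 − 5·R1
  [  1   3/11  -2/11  -6/11  |  -23/11 ]
  [  0  -4/11  -1/11  -3/11  |   16/11 ]
  [ -5      0      1      3  |       5 ]
  [ -2      0      0      1  |       1 ]
R3 → R3 + 5·R1
  [  1   3/11  -2/11  -6/11  |  -23/11 ]
  [  0  -4/11  -1/11  -3/11  |   16/11 ]
  [  0  15/11   1/11   3/11  |  -60/11 ]
  [ -2      0      0      1  |       1 ]
R4 → R4 + 2·R1
  [ 1   3/11  -2/11  -6/11  |  -23/11 ]
  [ 0  -4/11  -1/11  -3/11  |   16/11 ]
  [ 0  15/11   1/11   3/11  |  -60/11 ]
  [ 0   6/11  -4/11  -1/11  |  -35/11 ]
R2 → -11/4·R2
  [ 1   3/11  -2/11  -6/11  |  -23/11 ]
  [ 0      1    1/4    3/4  |      -4 ]
  [ 0  15/11   1/11   3/11  |  -60/11 ]
  [ 0   6/11  -4/11  -1/11  |  -35/11 ]
R3 → R3 − 15/11·R2
  [ 1  3/11  -2/11  -6/11  |  -23/11 ]
  [ 0     1    1/4    3/4  |      -4 ]
  [ 0     0   -1/4   -3/4  |       0 ]
  [ 0  6/11  -4/11  -1/11  |  -35/11 ]
R4 → R4 − 6/11·R2
  [ 1  3/11  -2/11  -6/11  |  -23/11 ]
  [ 0     1    1/4    3/4  |      -4 ]
  [ 0     0   -1/4   -3/4  |       0 ]
  [ 0     0   -1/2   -1/2  |      -1 ]
R3 → -4·R3
  [ 1  3/11  -2/11  -6/11  |  -23/11 ]
  [ 0     1    1/4    3/4  |      -4 ]
  [ 0     0      1      3  |       0 ]
  [ 0     0   -1/2   -1/2  |      -1 ]
R4 → R4 + 1/2·R3
  [ 1  3/11  -2/11  -6/11  |  -23/11 ]
  [ 0     1    1/4    3/4  |      -4 ]
  [ 0     0      1      3  |       0 ]
  [ 0     0      0      1  |      -1 ]
R3 → R3 − 3·R4
  [ 1  3/11  -2/11  -6/11  |  -23/11 ]
  [ 0     1    1/4    3/4  |      -4 ]
  [ 0     0      1      0  |       3 ]
  [ 0     0      0      1  |      -1 ]
R2 → R2 − 3/4·R4
  [ 1  3/11  -2/11  -6/11  |  -23/11 ]
  [ 0     1    1/4      0  |   -13/4 ]
  [ 0     0      1      0  |       3 ]
  [ 0     0      0      1  |      -1 ]
R1 → R1 + 6/11·R4
  [ 1  3/11  -2/11  0  |  -29/11 ]
  [ 0     1    1/4  0  |   -13/4 ]
  [ 0     0      1  0  |       3 ]
  [ 0     0      0  1  |      -1 ]
R2 → R2 − 1/4·R3
  [ 1  3/11  -2/11  0  |  -29/11 ]
  [ 0     1      0  0  |      -4 ]
  [ 0     0      1  0  |       3 ]
  [ 0     0      0  1  |      -1 ]
R1 → R1 + 2/11·R3
  [ 1  3/11  0  0  |  -23/11 ]
  [ 0     1  0  0  |      -4 ]
  [ 0     0  1  0  |       3 ]
  [ 0     0  0  1  |      -1 ]
R1 → R1 − 3/11·R2
  [ 1  0  0  0  |  -1 ]
  [ 0  1  0  0  |  -4 ]
  [ 0  0  1  0  |   3 ]
  [ 0  0  0  1  |  -1 ]
Reading off the last column: x = -1, y = -4, z = 3, w = -1.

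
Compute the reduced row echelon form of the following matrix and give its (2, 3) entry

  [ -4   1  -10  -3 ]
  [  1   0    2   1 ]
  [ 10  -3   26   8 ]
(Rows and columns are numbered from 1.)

r1 := -1/4·r1
  [  1  -1/4  5/2  3/4 ]
  [  1     0    2    1 ]
  [ 10    -3   26    8 ]
r2 := r2 − r1
  [  1  -1/4   5/2  3/4 ]
  [  0   1/4  -1/2  1/4 ]
  [ 10    -3    26    8 ]
r3 := r3 − 10·r1
  [ 1  -1/4   5/2  3/4 ]
  [ 0   1/4  -1/2  1/4 ]
  [ 0  -1/2     1  1/2 ]
r2 := 4·r2
  [ 1  -1/4  5/2  3/4 ]
  [ 0     1   -2    1 ]
  [ 0  -1/2    1  1/2 ]
r3 := r3 + 1/2·r2
  [ 1  -1/4  5/2  3/4 ]
  [ 0     1   -2    1 ]
  [ 0     0    0    1 ]
r2 := r2 − r3
  [ 1  -1/4  5/2  3/4 ]
  [ 0     1   -2    0 ]
  [ 0     0    0    1 ]
r1 := r1 − 3/4·r3
  [ 1  -1/4  5/2  0 ]
  [ 0     1   -2  0 ]
  [ 0     0    0  1 ]
r1 := r1 + 1/4·r2
  [ 1  0   2  0 ]
  [ 0  1  -2  0 ]
  [ 0  0   0  1 ]

-2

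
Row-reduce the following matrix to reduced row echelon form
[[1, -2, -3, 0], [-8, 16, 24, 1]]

[[1, -2, -3, 0], [0, 0, 0, 1]]

r2 -> r2 + 8·r1
  [ 1  -2  -3  0 ]
  [ 0   0   0  1 ]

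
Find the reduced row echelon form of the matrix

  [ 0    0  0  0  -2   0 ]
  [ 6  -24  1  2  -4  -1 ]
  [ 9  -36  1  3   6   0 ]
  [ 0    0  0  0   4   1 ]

[[1, -4, 0, 1/3, 0, 0], [0, 0, 1, 0, 0, 0], [0, 0, 0, 0, 1, 0], [0, 0, 0, 0, 0, 1]]

R1 ↔ R2
R1 ← 1/6·R1
R3 ← R3 − 9·R1
R2 ↔ R3
R2 ← -2·R2
R3 ← -1/2·R3
R4 ← R4 − 4·R3
R2 ← R2 + 3·R4
R1 ← R1 + 1/6·R4
R2 ← R2 + 24·R3
R1 ← R1 + 2/3·R3
R1 ← R1 − 1/6·R2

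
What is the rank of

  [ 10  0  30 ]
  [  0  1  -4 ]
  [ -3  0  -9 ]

rank = 2

r1 ← 1/10·r1
  [  1  0   3 ]
  [  0  1  -4 ]
  [ -3  0  -9 ]
r3 ← r3 + 3·r1
  [ 1  0   3 ]
  [ 0  1  -4 ]
  [ 0  0   0 ]
The reduced form has 2 nonzero rows.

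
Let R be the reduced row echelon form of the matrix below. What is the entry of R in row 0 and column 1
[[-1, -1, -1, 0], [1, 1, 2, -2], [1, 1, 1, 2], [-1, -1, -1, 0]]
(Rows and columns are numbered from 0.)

Multiply R1 by -1.
  [  1   1   1   0 ]
  [  1   1   2  -2 ]
  [  1   1   1   2 ]
  [ -1  -1  -1   0 ]
Subtract R1 from R2.
  [  1   1   1   0 ]
  [  0   0   1  -2 ]
  [  1   1   1   2 ]
  [ -1  -1  -1   0 ]
Subtract R1 from R3.
  [  1   1   1   0 ]
  [  0   0   1  -2 ]
  [  0   0   0   2 ]
  [ -1  -1  -1   0 ]
Add R1 to R4.
  [ 1  1  1   0 ]
  [ 0  0  1  -2 ]
  [ 0  0  0   2 ]
  [ 0  0  0   0 ]
Multiply R3 by 1/2.
  [ 1  1  1   0 ]
  [ 0  0  1  -2 ]
  [ 0  0  0   1 ]
  [ 0  0  0   0 ]
Add 2 times R3 to R2.
  [ 1  1  1  0 ]
  [ 0  0  1  0 ]
  [ 0  0  0  1 ]
  [ 0  0  0  0 ]
Subtract R2 from R1.
  [ 1  1  0  0 ]
  [ 0  0  1  0 ]
  [ 0  0  0  1 ]
  [ 0  0  0  0 ]

1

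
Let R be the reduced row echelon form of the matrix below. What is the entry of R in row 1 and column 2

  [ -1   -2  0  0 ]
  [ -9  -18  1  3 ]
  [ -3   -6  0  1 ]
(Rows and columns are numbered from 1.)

2

R1 := -1·R1
R2 := R2 + 9·R1
R3 := R3 + 3·R1
R2 := R2 − 3·R3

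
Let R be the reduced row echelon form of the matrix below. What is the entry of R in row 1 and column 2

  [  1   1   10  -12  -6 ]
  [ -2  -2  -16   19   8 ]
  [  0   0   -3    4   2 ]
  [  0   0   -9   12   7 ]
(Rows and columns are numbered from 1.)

r2 := r2 + 2·r1
  [ 1  1  10  -12  -6 ]
  [ 0  0   4   -5  -4 ]
  [ 0  0  -3    4   2 ]
  [ 0  0  -9   12   7 ]
r2 := 1/4·r2
  [ 1  1  10   -12  -6 ]
  [ 0  0   1  -5/4  -1 ]
  [ 0  0  -3     4   2 ]
  [ 0  0  -9    12   7 ]
r3 := r3 + 3·r2
  [ 1  1  10   -12  -6 ]
  [ 0  0   1  -5/4  -1 ]
  [ 0  0   0   1/4  -1 ]
  [ 0  0  -9    12   7 ]
r4 := r4 + 9·r2
  [ 1  1  10   -12  -6 ]
  [ 0  0   1  -5/4  -1 ]
  [ 0  0   0   1/4  -1 ]
  [ 0  0   0   3/4  -2 ]
r3 := 4·r3
  [ 1  1  10   -12  -6 ]
  [ 0  0   1  -5/4  -1 ]
  [ 0  0   0     1  -4 ]
  [ 0  0   0   3/4  -2 ]
r4 := r4 − 3/4·r3
  [ 1  1  10   -12  -6 ]
  [ 0  0   1  -5/4  -1 ]
  [ 0  0   0     1  -4 ]
  [ 0  0   0     0   1 ]
r3 := r3 + 4·r4
  [ 1  1  10   -12  -6 ]
  [ 0  0   1  -5/4  -1 ]
  [ 0  0   0     1   0 ]
  [ 0  0   0     0   1 ]
r2 := r2 + r4
  [ 1  1  10   -12  -6 ]
  [ 0  0   1  -5/4   0 ]
  [ 0  0   0     1   0 ]
  [ 0  0   0     0   1 ]
r1 := r1 + 6·r4
  [ 1  1  10   -12  0 ]
  [ 0  0   1  -5/4  0 ]
  [ 0  0   0     1  0 ]
  [ 0  0   0     0  1 ]
r2 := r2 + 5/4·r3
  [ 1  1  10  -12  0 ]
  [ 0  0   1    0  0 ]
  [ 0  0   0    1  0 ]
  [ 0  0   0    0  1 ]
r1 := r1 + 12·r3
  [ 1  1  10  0  0 ]
  [ 0  0   1  0  0 ]
  [ 0  0   0  1  0 ]
  [ 0  0   0  0  1 ]
r1 := r1 − 10·r2
  [ 1  1  0  0  0 ]
  [ 0  0  1  0  0 ]
  [ 0  0  0  1  0 ]
  [ 0  0  0  0  1 ]

1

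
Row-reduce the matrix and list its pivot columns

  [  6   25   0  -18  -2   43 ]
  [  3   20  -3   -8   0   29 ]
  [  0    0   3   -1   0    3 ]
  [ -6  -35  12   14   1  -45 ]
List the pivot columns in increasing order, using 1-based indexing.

1, 2, 3, 5

r1 ← 1/6·r1
r2 ← r2 − 3·r1
r4 ← r4 + 6·r1
r2 ← 2/15·r2
r4 ← r4 + 10·r2
r3 ← 1/3·r3
r4 ← r4 − 8·r3
r4 ← 3·r4
r2 ← r2 − 2/15·r4
r1 ← r1 + 1/3·r4
r2 ← r2 + 2/5·r3
r1 ← r1 − 25/6·r2
Pivot columns are the columns containing a leading 1.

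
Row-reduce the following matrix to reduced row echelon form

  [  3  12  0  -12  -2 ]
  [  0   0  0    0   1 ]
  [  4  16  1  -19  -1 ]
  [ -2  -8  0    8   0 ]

R1 -> 1/3·R1
  [  1   4  0   -4  -2/3 ]
  [  0   0  0    0     1 ]
  [  4  16  1  -19    -1 ]
  [ -2  -8  0    8     0 ]
R3 -> R3 − 4·R1
  [  1   4  0  -4  -2/3 ]
  [  0   0  0   0     1 ]
  [  0   0  1  -3   5/3 ]
  [ -2  -8  0   8     0 ]
R4 -> R4 + 2·R1
  [ 1  4  0  -4  -2/3 ]
  [ 0  0  0   0     1 ]
  [ 0  0  1  -3   5/3 ]
  [ 0  0  0   0  -4/3 ]
R2 ↔ R3
  [ 1  4  0  -4  -2/3 ]
  [ 0  0  1  -3   5/3 ]
  [ 0  0  0   0     1 ]
  [ 0  0  0   0  -4/3 ]
R4 -> R4 + 4/3·R3
  [ 1  4  0  -4  -2/3 ]
  [ 0  0  1  -3   5/3 ]
  [ 0  0  0   0     1 ]
  [ 0  0  0   0     0 ]
R2 -> R2 − 5/3·R3
  [ 1  4  0  -4  -2/3 ]
  [ 0  0  1  -3     0 ]
  [ 0  0  0   0     1 ]
  [ 0  0  0   0     0 ]
R1 -> R1 + 2/3·R3
  [ 1  4  0  -4  0 ]
  [ 0  0  1  -3  0 ]
  [ 0  0  0   0  1 ]
  [ 0  0  0   0  0 ]

[[1, 4, 0, -4, 0], [0, 0, 1, -3, 0], [0, 0, 0, 0, 1], [0, 0, 0, 0, 0]]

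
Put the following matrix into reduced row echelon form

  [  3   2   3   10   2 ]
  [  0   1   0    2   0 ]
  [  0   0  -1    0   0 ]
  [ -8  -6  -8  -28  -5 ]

[[1, 0, 0, 2, 0], [0, 1, 0, 2, 0], [0, 0, 1, 0, 0], [0, 0, 0, 0, 1]]

r1 -> 1/3·r1
r4 -> r4 + 8·r1
r4 -> r4 + 2/3·r2
r3 -> -1·r3
r4 -> 3·r4
r1 -> r1 − 2/3·r4
r1 -> r1 − r3
r1 -> r1 − 2/3·r2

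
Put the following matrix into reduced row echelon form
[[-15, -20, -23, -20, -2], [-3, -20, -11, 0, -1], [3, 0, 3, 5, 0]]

ρ1 → -1/15·ρ1
ρ2 → ρ2 + 3·ρ1
ρ3 → ρ3 − 3·ρ1
ρ2 → -1/16·ρ2
ρ3 → ρ3 + 4·ρ2
ρ3 → -4·ρ3
ρ2 → ρ2 − 3/80·ρ3
ρ1 → ρ1 − 2/15·ρ3
ρ1 → ρ1 − 4/3·ρ2

[[1, 0, 1, 5/3, 0], [0, 1, 2/5, -1/4, 0], [0, 0, 0, 0, 1]]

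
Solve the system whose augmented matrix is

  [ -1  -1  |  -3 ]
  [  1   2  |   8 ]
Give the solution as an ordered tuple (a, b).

ρ1 := -1·ρ1
  [ 1  1  |  3 ]
  [ 1  2  |  8 ]
ρ2 := ρ2 − ρ1
  [ 1  1  |  3 ]
  [ 0  1  |  5 ]
ρ1 := ρ1 − ρ2
  [ 1  0  |  -2 ]
  [ 0  1  |   5 ]
Reading off the last column: a = -2, b = 5.

(-2, 5)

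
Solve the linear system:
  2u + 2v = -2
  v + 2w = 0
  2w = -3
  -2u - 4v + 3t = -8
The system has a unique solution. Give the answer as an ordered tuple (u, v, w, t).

Form the augmented matrix and row-reduce:
  [  2   2  0  0  |  -2 ]
  [  0   1  2  0  |   0 ]
  [  0   0  2  0  |  -3 ]
  [ -2  -4  0  3  |  -8 ]
R1 -> 1/2·R1
  [  1   1  0  0  |  -1 ]
  [  0   1  2  0  |   0 ]
  [  0   0  2  0  |  -3 ]
  [ -2  -4  0  3  |  -8 ]
R4 -> R4 + 2·R1
  [ 1   1  0  0  |   -1 ]
  [ 0   1  2  0  |    0 ]
  [ 0   0  2  0  |   -3 ]
  [ 0  -2  0  3  |  -10 ]
R4 -> R4 + 2·R2
  [ 1  1  0  0  |   -1 ]
  [ 0  1  2  0  |    0 ]
  [ 0  0  2  0  |   -3 ]
  [ 0  0  4  3  |  -10 ]
R3 -> 1/2·R3
  [ 1  1  0  0  |    -1 ]
  [ 0  1  2  0  |     0 ]
  [ 0  0  1  0  |  -3/2 ]
  [ 0  0  4  3  |   -10 ]
R4 -> R4 − 4·R3
  [ 1  1  0  0  |    -1 ]
  [ 0  1  2  0  |     0 ]
  [ 0  0  1  0  |  -3/2 ]
  [ 0  0  0  3  |    -4 ]
R4 -> 1/3·R4
  [ 1  1  0  0  |    -1 ]
  [ 0  1  2  0  |     0 ]
  [ 0  0  1  0  |  -3/2 ]
  [ 0  0  0  1  |  -4/3 ]
R2 -> R2 − 2·R3
  [ 1  1  0  0  |    -1 ]
  [ 0  1  0  0  |     3 ]
  [ 0  0  1  0  |  -3/2 ]
  [ 0  0  0  1  |  -4/3 ]
R1 -> R1 − R2
  [ 1  0  0  0  |    -4 ]
  [ 0  1  0  0  |     3 ]
  [ 0  0  1  0  |  -3/2 ]
  [ 0  0  0  1  |  -4/3 ]
Reading off the last column: u = -4, v = 3, w = -3/2, t = -4/3.

(-4, 3, -3/2, -4/3)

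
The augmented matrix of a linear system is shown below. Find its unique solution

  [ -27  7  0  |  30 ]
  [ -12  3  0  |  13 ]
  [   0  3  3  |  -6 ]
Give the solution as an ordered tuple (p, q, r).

(-1/3, 3, -5)

ρ1 → -1/27·ρ1
  [   1  -7/27  0  |  -10/9 ]
  [ -12      3  0  |     13 ]
  [   0      3  3  |     -6 ]
ρ2 → ρ2 + 12·ρ1
  [ 1  -7/27  0  |  -10/9 ]
  [ 0   -1/9  0  |   -1/3 ]
  [ 0      3  3  |     -6 ]
ρ2 → -9·ρ2
  [ 1  -7/27  0  |  -10/9 ]
  [ 0      1  0  |      3 ]
  [ 0      3  3  |     -6 ]
ρ3 → ρ3 − 3·ρ2
  [ 1  -7/27  0  |  -10/9 ]
  [ 0      1  0  |      3 ]
  [ 0      0  3  |    -15 ]
ρ3 → 1/3·ρ3
  [ 1  -7/27  0  |  -10/9 ]
  [ 0      1  0  |      3 ]
  [ 0      0  1  |     -5 ]
ρ1 → ρ1 + 7/27·ρ2
  [ 1  0  0  |  -1/3 ]
  [ 0  1  0  |     3 ]
  [ 0  0  1  |    -5 ]
Reading off the last column: p = -1/3, q = 3, r = -5.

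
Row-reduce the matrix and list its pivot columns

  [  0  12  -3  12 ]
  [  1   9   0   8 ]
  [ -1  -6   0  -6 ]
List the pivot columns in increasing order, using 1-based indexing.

1, 2, 3

Swap ρ1 and ρ2.
  [  1   9   0   8 ]
  [  0  12  -3  12 ]
  [ -1  -6   0  -6 ]
Add ρ1 to ρ3.
  [ 1   9   0   8 ]
  [ 0  12  -3  12 ]
  [ 0   3   0   2 ]
Multiply ρ2 by 1/12.
  [ 1  9     0  8 ]
  [ 0  1  -1/4  1 ]
  [ 0  3     0  2 ]
Subtract 3 times ρ2 from ρ3.
  [ 1  9     0   8 ]
  [ 0  1  -1/4   1 ]
  [ 0  0   3/4  -1 ]
Multiply ρ3 by 4/3.
  [ 1  9     0     8 ]
  [ 0  1  -1/4     1 ]
  [ 0  0     1  -4/3 ]
Add 1/4 times ρ3 to ρ2.
  [ 1  9  0     8 ]
  [ 0  1  0   2/3 ]
  [ 0  0  1  -4/3 ]
Subtract 9 times ρ2 from ρ1.
  [ 1  0  0     2 ]
  [ 0  1  0   2/3 ]
  [ 0  0  1  -4/3 ]
Pivot columns are the columns containing a leading 1.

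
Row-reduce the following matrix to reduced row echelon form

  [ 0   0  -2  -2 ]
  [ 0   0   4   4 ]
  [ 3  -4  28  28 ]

Swap R1 and R3.
  [ 3  -4  28  28 ]
  [ 0   0   4   4 ]
  [ 0   0  -2  -2 ]
Multiply R1 by 1/3.
  [ 1  -4/3  28/3  28/3 ]
  [ 0     0     4     4 ]
  [ 0     0    -2    -2 ]
Multiply R2 by 1/4.
  [ 1  -4/3  28/3  28/3 ]
  [ 0     0     1     1 ]
  [ 0     0    -2    -2 ]
Add 2 times R2 to R3.
  [ 1  -4/3  28/3  28/3 ]
  [ 0     0     1     1 ]
  [ 0     0     0     0 ]
Subtract 28/3 times R2 from R1.
  [ 1  -4/3  0  0 ]
  [ 0     0  1  1 ]
  [ 0     0  0  0 ]

[[1, -4/3, 0, 0], [0, 0, 1, 1], [0, 0, 0, 0]]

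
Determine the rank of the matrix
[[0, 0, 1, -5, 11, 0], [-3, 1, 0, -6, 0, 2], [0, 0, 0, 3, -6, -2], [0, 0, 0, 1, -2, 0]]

r1 <=> r2
r1 → -1/3·r1
r3 → 1/3·r3
r4 → r4 − r3
r4 → 3/2·r4
r3 → r3 + 2/3·r4
r1 → r1 + 2/3·r4
r2 → r2 + 5·r3
r1 → r1 − 2·r3
The reduced form has 4 nonzero rows.

rank = 4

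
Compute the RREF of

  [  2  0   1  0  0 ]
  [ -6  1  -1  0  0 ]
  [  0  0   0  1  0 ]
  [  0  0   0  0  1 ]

R1 → 1/2·R1
  [  1  0  1/2  0  0 ]
  [ -6  1   -1  0  0 ]
  [  0  0    0  1  0 ]
  [  0  0    0  0  1 ]
R2 → R2 + 6·R1
  [ 1  0  1/2  0  0 ]
  [ 0  1    2  0  0 ]
  [ 0  0    0  1  0 ]
  [ 0  0    0  0  1 ]

[[1, 0, 1/2, 0, 0], [0, 1, 2, 0, 0], [0, 0, 0, 1, 0], [0, 0, 0, 0, 1]]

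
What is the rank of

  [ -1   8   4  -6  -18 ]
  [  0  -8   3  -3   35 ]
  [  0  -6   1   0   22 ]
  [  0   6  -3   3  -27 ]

rank = 4

Multiply R1 by -1.
  [ 1  -8  -4   6   18 ]
  [ 0  -8   3  -3   35 ]
  [ 0  -6   1   0   22 ]
  [ 0   6  -3   3  -27 ]
Multiply R2 by -1/8.
  [ 1  -8    -4    6     18 ]
  [ 0   1  -3/8  3/8  -35/8 ]
  [ 0  -6     1    0     22 ]
  [ 0   6    -3    3    -27 ]
Add 6 times R2 to R3.
  [ 1  -8    -4    6     18 ]
  [ 0   1  -3/8  3/8  -35/8 ]
  [ 0   0  -5/4  9/4  -17/4 ]
  [ 0   6    -3    3    -27 ]
Subtract 6 times R2 from R4.
  [ 1  -8    -4    6     18 ]
  [ 0   1  -3/8  3/8  -35/8 ]
  [ 0   0  -5/4  9/4  -17/4 ]
  [ 0   0  -3/4  3/4   -3/4 ]
Multiply R3 by -4/5.
  [ 1  -8    -4     6     18 ]
  [ 0   1  -3/8   3/8  -35/8 ]
  [ 0   0     1  -9/5   17/5 ]
  [ 0   0  -3/4   3/4   -3/4 ]
Add 3/4 times R3 to R4.
  [ 1  -8    -4     6     18 ]
  [ 0   1  -3/8   3/8  -35/8 ]
  [ 0   0     1  -9/5   17/5 ]
  [ 0   0     0  -3/5    9/5 ]
Multiply R4 by -5/3.
  [ 1  -8    -4     6     18 ]
  [ 0   1  -3/8   3/8  -35/8 ]
  [ 0   0     1  -9/5   17/5 ]
  [ 0   0     0     1     -3 ]
Add 9/5 times R4 to R3.
  [ 1  -8    -4    6     18 ]
  [ 0   1  -3/8  3/8  -35/8 ]
  [ 0   0     1    0     -2 ]
  [ 0   0     0    1     -3 ]
Subtract 3/8 times R4 from R2.
  [ 1  -8    -4  6     18 ]
  [ 0   1  -3/8  0  -13/4 ]
  [ 0   0     1  0     -2 ]
  [ 0   0     0  1     -3 ]
Subtract 6 times R4 from R1.
  [ 1  -8    -4  0     36 ]
  [ 0   1  -3/8  0  -13/4 ]
  [ 0   0     1  0     -2 ]
  [ 0   0     0  1     -3 ]
Add 3/8 times R3 to R2.
  [ 1  -8  -4  0  36 ]
  [ 0   1   0  0  -4 ]
  [ 0   0   1  0  -2 ]
  [ 0   0   0  1  -3 ]
Add 4 times R3 to R1.
  [ 1  -8  0  0  28 ]
  [ 0   1  0  0  -4 ]
  [ 0   0  1  0  -2 ]
  [ 0   0  0  1  -3 ]
Add 8 times R2 to R1.
  [ 1  0  0  0  -4 ]
  [ 0  1  0  0  -4 ]
  [ 0  0  1  0  -2 ]
  [ 0  0  0  1  -3 ]
The reduced form has 4 nonzero rows.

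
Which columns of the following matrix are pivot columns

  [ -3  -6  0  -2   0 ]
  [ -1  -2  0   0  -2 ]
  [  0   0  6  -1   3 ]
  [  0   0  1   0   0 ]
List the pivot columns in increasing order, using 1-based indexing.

Multiply R1 by -1/3.
  [  1   2  0  2/3   0 ]
  [ -1  -2  0    0  -2 ]
  [  0   0  6   -1   3 ]
  [  0   0  1    0   0 ]
Add R1 to R2.
  [ 1  2  0  2/3   0 ]
  [ 0  0  0  2/3  -2 ]
  [ 0  0  6   -1   3 ]
  [ 0  0  1    0   0 ]
Swap R2 and R3.
  [ 1  2  0  2/3   0 ]
  [ 0  0  6   -1   3 ]
  [ 0  0  0  2/3  -2 ]
  [ 0  0  1    0   0 ]
Multiply R2 by 1/6.
  [ 1  2  0   2/3    0 ]
  [ 0  0  1  -1/6  1/2 ]
  [ 0  0  0   2/3   -2 ]
  [ 0  0  1     0    0 ]
Subtract R2 from R4.
  [ 1  2  0   2/3     0 ]
  [ 0  0  1  -1/6   1/2 ]
  [ 0  0  0   2/3    -2 ]
  [ 0  0  0   1/6  -1/2 ]
Multiply R3 by 3/2.
  [ 1  2  0   2/3     0 ]
  [ 0  0  1  -1/6   1/2 ]
  [ 0  0  0     1    -3 ]
  [ 0  0  0   1/6  -1/2 ]
Subtract 1/6 times R3 from R4.
  [ 1  2  0   2/3    0 ]
  [ 0  0  1  -1/6  1/2 ]
  [ 0  0  0     1   -3 ]
  [ 0  0  0     0    0 ]
Add 1/6 times R3 to R2.
  [ 1  2  0  2/3   0 ]
  [ 0  0  1    0   0 ]
  [ 0  0  0    1  -3 ]
  [ 0  0  0    0   0 ]
Subtract 2/3 times R3 from R1.
  [ 1  2  0  0   2 ]
  [ 0  0  1  0   0 ]
  [ 0  0  0  1  -3 ]
  [ 0  0  0  0   0 ]
Pivot columns are the columns containing a leading 1.

1, 3, 4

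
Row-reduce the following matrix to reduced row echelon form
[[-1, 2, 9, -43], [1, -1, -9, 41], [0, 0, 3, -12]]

ρ1 → -1·ρ1
  [ 1  -2  -9   43 ]
  [ 1  -1  -9   41 ]
  [ 0   0   3  -12 ]
ρ2 → ρ2 − ρ1
  [ 1  -2  -9   43 ]
  [ 0   1   0   -2 ]
  [ 0   0   3  -12 ]
ρ3 → 1/3·ρ3
  [ 1  -2  -9  43 ]
  [ 0   1   0  -2 ]
  [ 0   0   1  -4 ]
ρ1 → ρ1 + 9·ρ3
  [ 1  -2  0   7 ]
  [ 0   1  0  -2 ]
  [ 0   0  1  -4 ]
ρ1 → ρ1 + 2·ρ2
  [ 1  0  0   3 ]
  [ 0  1  0  -2 ]
  [ 0  0  1  -4 ]

[[1, 0, 0, 3], [0, 1, 0, -2], [0, 0, 1, -4]]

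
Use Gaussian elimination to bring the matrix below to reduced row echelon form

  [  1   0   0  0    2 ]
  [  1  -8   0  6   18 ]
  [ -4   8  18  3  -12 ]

[[1, 0, 0, 0, 2], [0, 1, 0, -3/4, -2], [0, 0, 1, 1/2, 2/3]]

Subtract R1 from R2.
Add 4 times R1 to R3.
Multiply R2 by -1/8.
Subtract 8 times R2 from R3.
Multiply R3 by 1/18.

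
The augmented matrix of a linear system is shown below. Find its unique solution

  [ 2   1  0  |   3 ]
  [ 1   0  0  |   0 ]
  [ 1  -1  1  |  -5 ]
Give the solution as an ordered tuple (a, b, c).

r1 → 1/2·r1
  [ 1  1/2  0  |  3/2 ]
  [ 1    0  0  |    0 ]
  [ 1   -1  1  |   -5 ]
r2 → r2 − r1
  [ 1   1/2  0  |   3/2 ]
  [ 0  -1/2  0  |  -3/2 ]
  [ 1    -1  1  |    -5 ]
r3 → r3 − r1
  [ 1   1/2  0  |    3/2 ]
  [ 0  -1/2  0  |   -3/2 ]
  [ 0  -3/2  1  |  -13/2 ]
r2 → -2·r2
  [ 1   1/2  0  |    3/2 ]
  [ 0     1  0  |      3 ]
  [ 0  -3/2  1  |  -13/2 ]
r3 → r3 + 3/2·r2
  [ 1  1/2  0  |  3/2 ]
  [ 0    1  0  |    3 ]
  [ 0    0  1  |   -2 ]
r1 → r1 − 1/2·r2
  [ 1  0  0  |   0 ]
  [ 0  1  0  |   3 ]
  [ 0  0  1  |  -2 ]
Reading off the last column: a = 0, b = 3, c = -2.

(0, 3, -2)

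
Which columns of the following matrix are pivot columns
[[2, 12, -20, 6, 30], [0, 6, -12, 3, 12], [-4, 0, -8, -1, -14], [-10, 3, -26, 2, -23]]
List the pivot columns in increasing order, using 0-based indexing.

0, 1, 3

R1 -> 1/2·R1
  [   1  6  -10   3   15 ]
  [   0  6  -12   3   12 ]
  [  -4  0   -8  -1  -14 ]
  [ -10  3  -26   2  -23 ]
R3 -> R3 + 4·R1
  [   1   6  -10   3   15 ]
  [   0   6  -12   3   12 ]
  [   0  24  -48  11   46 ]
  [ -10   3  -26   2  -23 ]
R4 -> R4 + 10·R1
  [ 1   6   -10   3   15 ]
  [ 0   6   -12   3   12 ]
  [ 0  24   -48  11   46 ]
  [ 0  63  -126  32  127 ]
R2 -> 1/6·R2
  [ 1   6   -10    3   15 ]
  [ 0   1    -2  1/2    2 ]
  [ 0  24   -48   11   46 ]
  [ 0  63  -126   32  127 ]
R3 -> R3 − 24·R2
  [ 1   6   -10    3   15 ]
  [ 0   1    -2  1/2    2 ]
  [ 0   0     0   -1   -2 ]
  [ 0  63  -126   32  127 ]
R4 -> R4 − 63·R2
  [ 1  6  -10    3  15 ]
  [ 0  1   -2  1/2   2 ]
  [ 0  0    0   -1  -2 ]
  [ 0  0    0  1/2   1 ]
R3 -> -1·R3
  [ 1  6  -10    3  15 ]
  [ 0  1   -2  1/2   2 ]
  [ 0  0    0    1   2 ]
  [ 0  0    0  1/2   1 ]
R4 -> R4 − 1/2·R3
  [ 1  6  -10    3  15 ]
  [ 0  1   -2  1/2   2 ]
  [ 0  0    0    1   2 ]
  [ 0  0    0    0   0 ]
R2 -> R2 − 1/2·R3
  [ 1  6  -10  3  15 ]
  [ 0  1   -2  0   1 ]
  [ 0  0    0  1   2 ]
  [ 0  0    0  0   0 ]
R1 -> R1 − 3·R3
  [ 1  6  -10  0  9 ]
  [ 0  1   -2  0  1 ]
  [ 0  0    0  1  2 ]
  [ 0  0    0  0  0 ]
R1 -> R1 − 6·R2
  [ 1  0   2  0  3 ]
  [ 0  1  -2  0  1 ]
  [ 0  0   0  1  2 ]
  [ 0  0   0  0  0 ]
Pivot columns are the columns containing a leading 1.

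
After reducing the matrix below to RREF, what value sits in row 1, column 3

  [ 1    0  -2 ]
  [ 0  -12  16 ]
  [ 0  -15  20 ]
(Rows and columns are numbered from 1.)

R2 → -1/12·R2
R3 → R3 + 15·R2

-2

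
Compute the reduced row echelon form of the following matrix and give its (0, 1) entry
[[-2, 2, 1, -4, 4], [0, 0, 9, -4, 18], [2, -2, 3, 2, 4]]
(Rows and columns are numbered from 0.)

-1

R1 ← -1/2·R1
  [ 1  -1  -1/2   2  -2 ]
  [ 0   0     9  -4  18 ]
  [ 2  -2     3   2   4 ]
R3 ← R3 − 2·R1
  [ 1  -1  -1/2   2  -2 ]
  [ 0   0     9  -4  18 ]
  [ 0   0     4  -2   8 ]
R2 ← 1/9·R2
  [ 1  -1  -1/2     2  -2 ]
  [ 0   0     1  -4/9   2 ]
  [ 0   0     4    -2   8 ]
R3 ← R3 − 4·R2
  [ 1  -1  -1/2     2  -2 ]
  [ 0   0     1  -4/9   2 ]
  [ 0   0     0  -2/9   0 ]
R3 ← -9/2·R3
  [ 1  -1  -1/2     2  -2 ]
  [ 0   0     1  -4/9   2 ]
  [ 0   0     0     1   0 ]
R2 ← R2 + 4/9·R3
  [ 1  -1  -1/2  2  -2 ]
  [ 0   0     1  0   2 ]
  [ 0   0     0  1   0 ]
R1 ← R1 − 2·R3
  [ 1  -1  -1/2  0  -2 ]
  [ 0   0     1  0   2 ]
  [ 0   0     0  1   0 ]
R1 ← R1 + 1/2·R2
  [ 1  -1  0  0  -1 ]
  [ 0   0  1  0   2 ]
  [ 0   0  0  1   0 ]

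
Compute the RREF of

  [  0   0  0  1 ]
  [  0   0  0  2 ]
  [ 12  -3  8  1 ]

Swap r1 and r3.
  [ 12  -3  8  1 ]
  [  0   0  0  2 ]
  [  0   0  0  1 ]
Multiply r1 by 1/12.
  [ 1  -1/4  2/3  1/12 ]
  [ 0     0    0     2 ]
  [ 0     0    0     1 ]
Multiply r2 by 1/2.
  [ 1  -1/4  2/3  1/12 ]
  [ 0     0    0     1 ]
  [ 0     0    0     1 ]
Subtract r2 from r3.
  [ 1  -1/4  2/3  1/12 ]
  [ 0     0    0     1 ]
  [ 0     0    0     0 ]
Subtract 1/12 times r2 from r1.
  [ 1  -1/4  2/3  0 ]
  [ 0     0    0  1 ]
  [ 0     0    0  0 ]

[[1, -1/4, 2/3, 0], [0, 0, 0, 1], [0, 0, 0, 0]]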